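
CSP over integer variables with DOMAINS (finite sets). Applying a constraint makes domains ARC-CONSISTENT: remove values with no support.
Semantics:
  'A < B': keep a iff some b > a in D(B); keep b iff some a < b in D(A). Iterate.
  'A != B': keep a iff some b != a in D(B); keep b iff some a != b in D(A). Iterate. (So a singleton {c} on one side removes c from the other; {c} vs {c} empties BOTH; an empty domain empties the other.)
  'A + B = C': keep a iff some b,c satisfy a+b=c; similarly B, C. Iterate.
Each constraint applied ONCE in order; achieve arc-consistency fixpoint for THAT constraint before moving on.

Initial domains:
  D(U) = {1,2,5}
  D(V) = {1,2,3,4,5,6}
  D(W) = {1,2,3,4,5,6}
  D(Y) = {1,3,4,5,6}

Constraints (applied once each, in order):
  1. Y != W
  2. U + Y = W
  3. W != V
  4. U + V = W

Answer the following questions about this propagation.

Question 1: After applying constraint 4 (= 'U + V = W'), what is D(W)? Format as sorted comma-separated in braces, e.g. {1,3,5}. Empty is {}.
Answer: {2,3,4,5,6}

Derivation:
Constraint 1 (Y != W) on D(Y)={1,3,4,5,6} D(W)={1,2,3,4,5,6}: no change
Constraint 2 (U + Y = W) on D(U)={1,2,5} D(Y)={1,3,4,5,6} D(W)={1,2,3,4,5,6}: Y {1,3,4,5,6}->{1,3,4,5}; W {1,2,3,4,5,6}->{2,3,4,5,6}
Constraint 3 (W != V) on D(W)={2,3,4,5,6} D(V)={1,2,3,4,5,6}: no change
Constraint 4 (U + V = W) on D(U)={1,2,5} D(V)={1,2,3,4,5,6} D(W)={2,3,4,5,6}: V {1,2,3,4,5,6}->{1,2,3,4,5}
So after constraint 4: D(W) = {2,3,4,5,6}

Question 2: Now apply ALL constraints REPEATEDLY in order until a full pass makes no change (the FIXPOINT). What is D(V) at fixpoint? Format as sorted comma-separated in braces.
pass 0 (initial): D(V)={1,2,3,4,5,6}
pass 1: V {1,2,3,4,5,6}->{1,2,3,4,5}; W {1,2,3,4,5,6}->{2,3,4,5,6}; Y {1,3,4,5,6}->{1,3,4,5}
pass 2: no change
Fixpoint after 2 passes: D(V) = {1,2,3,4,5}

Answer: {1,2,3,4,5}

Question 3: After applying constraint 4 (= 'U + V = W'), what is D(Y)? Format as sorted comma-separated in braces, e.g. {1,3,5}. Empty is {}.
Constraint 1 (Y != W) on D(Y)={1,3,4,5,6} D(W)={1,2,3,4,5,6}: no change
Constraint 2 (U + Y = W) on D(U)={1,2,5} D(Y)={1,3,4,5,6} D(W)={1,2,3,4,5,6}: Y {1,3,4,5,6}->{1,3,4,5}; W {1,2,3,4,5,6}->{2,3,4,5,6}
Constraint 3 (W != V) on D(W)={2,3,4,5,6} D(V)={1,2,3,4,5,6}: no change
Constraint 4 (U + V = W) on D(U)={1,2,5} D(V)={1,2,3,4,5,6} D(W)={2,3,4,5,6}: V {1,2,3,4,5,6}->{1,2,3,4,5}
So after constraint 4: D(Y) = {1,3,4,5}

Answer: {1,3,4,5}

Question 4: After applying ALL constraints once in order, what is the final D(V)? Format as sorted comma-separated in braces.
Answer: {1,2,3,4,5}

Derivation:
Constraint 1 (Y != W) on D(Y)={1,3,4,5,6} D(W)={1,2,3,4,5,6}: no change
Constraint 2 (U + Y = W) on D(U)={1,2,5} D(Y)={1,3,4,5,6} D(W)={1,2,3,4,5,6}: Y {1,3,4,5,6}->{1,3,4,5}; W {1,2,3,4,5,6}->{2,3,4,5,6}
Constraint 3 (W != V) on D(W)={2,3,4,5,6} D(V)={1,2,3,4,5,6}: no change
Constraint 4 (U + V = W) on D(U)={1,2,5} D(V)={1,2,3,4,5,6} D(W)={2,3,4,5,6}: V {1,2,3,4,5,6}->{1,2,3,4,5}
So after all 4 constraints: D(V) = {1,2,3,4,5}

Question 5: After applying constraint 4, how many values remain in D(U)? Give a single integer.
Answer: 3

Derivation:
Constraint 1 (Y != W) on D(Y)={1,3,4,5,6} D(W)={1,2,3,4,5,6}: no change
Constraint 2 (U + Y = W) on D(U)={1,2,5} D(Y)={1,3,4,5,6} D(W)={1,2,3,4,5,6}: Y {1,3,4,5,6}->{1,3,4,5}; W {1,2,3,4,5,6}->{2,3,4,5,6}
Constraint 3 (W != V) on D(W)={2,3,4,5,6} D(V)={1,2,3,4,5,6}: no change
Constraint 4 (U + V = W) on D(U)={1,2,5} D(V)={1,2,3,4,5,6} D(W)={2,3,4,5,6}: V {1,2,3,4,5,6}->{1,2,3,4,5}
So after constraint 4: D(U)={1,2,5}, size = 3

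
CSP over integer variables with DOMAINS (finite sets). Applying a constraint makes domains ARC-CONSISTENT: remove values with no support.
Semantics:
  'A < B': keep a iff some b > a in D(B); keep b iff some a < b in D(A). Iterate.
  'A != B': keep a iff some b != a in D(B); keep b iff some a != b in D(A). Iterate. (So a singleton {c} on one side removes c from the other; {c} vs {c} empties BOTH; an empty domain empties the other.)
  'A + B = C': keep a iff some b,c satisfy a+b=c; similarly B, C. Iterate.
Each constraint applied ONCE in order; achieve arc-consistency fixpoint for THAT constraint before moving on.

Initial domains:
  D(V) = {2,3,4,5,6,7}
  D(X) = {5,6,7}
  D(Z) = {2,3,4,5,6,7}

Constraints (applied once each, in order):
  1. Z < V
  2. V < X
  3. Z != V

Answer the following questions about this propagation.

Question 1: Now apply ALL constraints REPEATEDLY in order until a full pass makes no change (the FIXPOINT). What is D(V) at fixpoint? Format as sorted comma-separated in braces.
Answer: {3,4,5,6}

Derivation:
pass 0 (initial): D(V)={2,3,4,5,6,7}
pass 1: V {2,3,4,5,6,7}->{3,4,5,6}; Z {2,3,4,5,6,7}->{2,3,4,5,6}
pass 2: Z {2,3,4,5,6}->{2,3,4,5}
pass 3: no change
Fixpoint after 3 passes: D(V) = {3,4,5,6}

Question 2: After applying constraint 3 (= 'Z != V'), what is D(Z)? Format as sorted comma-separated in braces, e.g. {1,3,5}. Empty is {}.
Constraint 1 (Z < V) on D(Z)={2,3,4,5,6,7} D(V)={2,3,4,5,6,7}: Z {2,3,4,5,6,7}->{2,3,4,5,6}; V {2,3,4,5,6,7}->{3,4,5,6,7}
Constraint 2 (V < X) on D(V)={3,4,5,6,7} D(X)={5,6,7}: V {3,4,5,6,7}->{3,4,5,6}
Constraint 3 (Z != V) on D(Z)={2,3,4,5,6} D(V)={3,4,5,6}: no change
So after constraint 3: D(Z) = {2,3,4,5,6}

Answer: {2,3,4,5,6}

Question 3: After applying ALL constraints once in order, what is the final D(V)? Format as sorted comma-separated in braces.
Constraint 1 (Z < V) on D(Z)={2,3,4,5,6,7} D(V)={2,3,4,5,6,7}: Z {2,3,4,5,6,7}->{2,3,4,5,6}; V {2,3,4,5,6,7}->{3,4,5,6,7}
Constraint 2 (V < X) on D(V)={3,4,5,6,7} D(X)={5,6,7}: V {3,4,5,6,7}->{3,4,5,6}
Constraint 3 (Z != V) on D(Z)={2,3,4,5,6} D(V)={3,4,5,6}: no change
So after all 3 constraints: D(V) = {3,4,5,6}

Answer: {3,4,5,6}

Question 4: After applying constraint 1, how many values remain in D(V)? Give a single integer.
Constraint 1 (Z < V) on D(Z)={2,3,4,5,6,7} D(V)={2,3,4,5,6,7}: Z {2,3,4,5,6,7}->{2,3,4,5,6}; V {2,3,4,5,6,7}->{3,4,5,6,7}
So after constraint 1: D(V)={3,4,5,6,7}, size = 5

Answer: 5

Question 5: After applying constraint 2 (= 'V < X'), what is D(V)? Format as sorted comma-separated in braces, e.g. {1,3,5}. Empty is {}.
Constraint 1 (Z < V) on D(Z)={2,3,4,5,6,7} D(V)={2,3,4,5,6,7}: Z {2,3,4,5,6,7}->{2,3,4,5,6}; V {2,3,4,5,6,7}->{3,4,5,6,7}
Constraint 2 (V < X) on D(V)={3,4,5,6,7} D(X)={5,6,7}: V {3,4,5,6,7}->{3,4,5,6}
So after constraint 2: D(V) = {3,4,5,6}

Answer: {3,4,5,6}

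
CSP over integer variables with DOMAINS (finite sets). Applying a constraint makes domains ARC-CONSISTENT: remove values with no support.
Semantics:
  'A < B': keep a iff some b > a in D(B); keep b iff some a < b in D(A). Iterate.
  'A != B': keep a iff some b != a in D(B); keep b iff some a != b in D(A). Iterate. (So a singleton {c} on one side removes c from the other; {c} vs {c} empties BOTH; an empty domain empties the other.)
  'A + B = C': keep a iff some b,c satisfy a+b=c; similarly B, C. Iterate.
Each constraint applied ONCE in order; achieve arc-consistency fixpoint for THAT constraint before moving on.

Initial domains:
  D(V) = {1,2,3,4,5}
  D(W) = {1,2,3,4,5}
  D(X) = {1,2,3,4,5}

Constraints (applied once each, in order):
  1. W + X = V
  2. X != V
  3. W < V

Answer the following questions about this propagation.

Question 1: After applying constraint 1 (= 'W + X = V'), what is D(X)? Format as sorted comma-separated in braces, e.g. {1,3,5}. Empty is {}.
Constraint 1 (W + X = V) on D(W)={1,2,3,4,5} D(X)={1,2,3,4,5} D(V)={1,2,3,4,5}: W {1,2,3,4,5}->{1,2,3,4}; X {1,2,3,4,5}->{1,2,3,4}; V {1,2,3,4,5}->{2,3,4,5}
So after constraint 1: D(X) = {1,2,3,4}

Answer: {1,2,3,4}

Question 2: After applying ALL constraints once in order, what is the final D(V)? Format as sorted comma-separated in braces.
Constraint 1 (W + X = V) on D(W)={1,2,3,4,5} D(X)={1,2,3,4,5} D(V)={1,2,3,4,5}: W {1,2,3,4,5}->{1,2,3,4}; X {1,2,3,4,5}->{1,2,3,4}; V {1,2,3,4,5}->{2,3,4,5}
Constraint 2 (X != V) on D(X)={1,2,3,4} D(V)={2,3,4,5}: no change
Constraint 3 (W < V) on D(W)={1,2,3,4} D(V)={2,3,4,5}: no change
So after all 3 constraints: D(V) = {2,3,4,5}

Answer: {2,3,4,5}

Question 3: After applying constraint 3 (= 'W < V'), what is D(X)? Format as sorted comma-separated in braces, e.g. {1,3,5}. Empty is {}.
Answer: {1,2,3,4}

Derivation:
Constraint 1 (W + X = V) on D(W)={1,2,3,4,5} D(X)={1,2,3,4,5} D(V)={1,2,3,4,5}: W {1,2,3,4,5}->{1,2,3,4}; X {1,2,3,4,5}->{1,2,3,4}; V {1,2,3,4,5}->{2,3,4,5}
Constraint 2 (X != V) on D(X)={1,2,3,4} D(V)={2,3,4,5}: no change
Constraint 3 (W < V) on D(W)={1,2,3,4} D(V)={2,3,4,5}: no change
So after constraint 3: D(X) = {1,2,3,4}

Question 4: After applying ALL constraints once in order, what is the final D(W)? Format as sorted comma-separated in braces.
Answer: {1,2,3,4}

Derivation:
Constraint 1 (W + X = V) on D(W)={1,2,3,4,5} D(X)={1,2,3,4,5} D(V)={1,2,3,4,5}: W {1,2,3,4,5}->{1,2,3,4}; X {1,2,3,4,5}->{1,2,3,4}; V {1,2,3,4,5}->{2,3,4,5}
Constraint 2 (X != V) on D(X)={1,2,3,4} D(V)={2,3,4,5}: no change
Constraint 3 (W < V) on D(W)={1,2,3,4} D(V)={2,3,4,5}: no change
So after all 3 constraints: D(W) = {1,2,3,4}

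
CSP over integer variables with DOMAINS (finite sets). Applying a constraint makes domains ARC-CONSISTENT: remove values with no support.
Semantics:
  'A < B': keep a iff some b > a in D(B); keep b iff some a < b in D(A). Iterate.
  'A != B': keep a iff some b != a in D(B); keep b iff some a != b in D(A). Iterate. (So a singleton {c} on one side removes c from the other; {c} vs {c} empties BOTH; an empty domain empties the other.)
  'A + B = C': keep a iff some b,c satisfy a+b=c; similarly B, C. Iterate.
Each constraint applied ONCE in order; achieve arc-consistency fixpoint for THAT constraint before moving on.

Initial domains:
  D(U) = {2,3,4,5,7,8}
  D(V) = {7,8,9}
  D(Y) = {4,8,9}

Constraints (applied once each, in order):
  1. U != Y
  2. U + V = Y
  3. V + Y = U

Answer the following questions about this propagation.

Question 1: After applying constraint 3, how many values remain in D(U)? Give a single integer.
Constraint 1 (U != Y) on D(U)={2,3,4,5,7,8} D(Y)={4,8,9}: no change
Constraint 2 (U + V = Y) on D(U)={2,3,4,5,7,8} D(V)={7,8,9} D(Y)={4,8,9}: U {2,3,4,5,7,8}->{2}; V {7,8,9}->{7}; Y {4,8,9}->{9}
Constraint 3 (V + Y = U) on D(V)={7} D(Y)={9} D(U)={2}: V {7}->{}; Y {9}->{}; U {2}->{}
So after constraint 3: D(U)={}, size = 0

Answer: 0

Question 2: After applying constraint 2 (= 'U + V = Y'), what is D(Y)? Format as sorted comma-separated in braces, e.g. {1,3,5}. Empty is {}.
Constraint 1 (U != Y) on D(U)={2,3,4,5,7,8} D(Y)={4,8,9}: no change
Constraint 2 (U + V = Y) on D(U)={2,3,4,5,7,8} D(V)={7,8,9} D(Y)={4,8,9}: U {2,3,4,5,7,8}->{2}; V {7,8,9}->{7}; Y {4,8,9}->{9}
So after constraint 2: D(Y) = {9}

Answer: {9}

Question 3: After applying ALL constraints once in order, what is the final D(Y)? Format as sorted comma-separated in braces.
Answer: {}

Derivation:
Constraint 1 (U != Y) on D(U)={2,3,4,5,7,8} D(Y)={4,8,9}: no change
Constraint 2 (U + V = Y) on D(U)={2,3,4,5,7,8} D(V)={7,8,9} D(Y)={4,8,9}: U {2,3,4,5,7,8}->{2}; V {7,8,9}->{7}; Y {4,8,9}->{9}
Constraint 3 (V + Y = U) on D(V)={7} D(Y)={9} D(U)={2}: V {7}->{}; Y {9}->{}; U {2}->{}
So after all 3 constraints: D(Y) = {}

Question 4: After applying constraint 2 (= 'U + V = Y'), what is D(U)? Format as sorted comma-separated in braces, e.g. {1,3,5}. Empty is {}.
Constraint 1 (U != Y) on D(U)={2,3,4,5,7,8} D(Y)={4,8,9}: no change
Constraint 2 (U + V = Y) on D(U)={2,3,4,5,7,8} D(V)={7,8,9} D(Y)={4,8,9}: U {2,3,4,5,7,8}->{2}; V {7,8,9}->{7}; Y {4,8,9}->{9}
So after constraint 2: D(U) = {2}

Answer: {2}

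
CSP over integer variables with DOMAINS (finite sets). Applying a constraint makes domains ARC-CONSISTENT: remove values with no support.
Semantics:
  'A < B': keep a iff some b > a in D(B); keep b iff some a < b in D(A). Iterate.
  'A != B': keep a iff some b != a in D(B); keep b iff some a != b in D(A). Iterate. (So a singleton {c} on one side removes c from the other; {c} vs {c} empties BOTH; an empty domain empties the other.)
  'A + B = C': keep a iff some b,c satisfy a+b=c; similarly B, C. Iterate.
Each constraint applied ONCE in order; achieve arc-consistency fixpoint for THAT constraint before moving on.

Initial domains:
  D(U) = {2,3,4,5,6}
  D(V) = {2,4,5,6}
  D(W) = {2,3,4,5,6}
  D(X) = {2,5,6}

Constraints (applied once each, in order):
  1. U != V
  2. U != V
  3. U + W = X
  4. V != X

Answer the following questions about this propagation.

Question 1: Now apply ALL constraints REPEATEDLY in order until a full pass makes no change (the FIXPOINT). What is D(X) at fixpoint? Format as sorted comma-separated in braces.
Answer: {5,6}

Derivation:
pass 0 (initial): D(X)={2,5,6}
pass 1: U {2,3,4,5,6}->{2,3,4}; W {2,3,4,5,6}->{2,3,4}; X {2,5,6}->{5,6}
pass 2: no change
Fixpoint after 2 passes: D(X) = {5,6}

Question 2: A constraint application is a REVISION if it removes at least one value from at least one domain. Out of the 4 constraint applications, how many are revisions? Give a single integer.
Answer: 1

Derivation:
Constraint 1 (U != V) on D(U)={2,3,4,5,6} D(V)={2,4,5,6}: no change => not a revision
Constraint 2 (U != V) on D(U)={2,3,4,5,6} D(V)={2,4,5,6}: no change => not a revision
Constraint 3 (U + W = X) on D(U)={2,3,4,5,6} D(W)={2,3,4,5,6} D(X)={2,5,6}: U {2,3,4,5,6}->{2,3,4}; W {2,3,4,5,6}->{2,3,4}; X {2,5,6}->{5,6} => REVISION
Constraint 4 (V != X) on D(V)={2,4,5,6} D(X)={5,6}: no change => not a revision
Total revisions = 1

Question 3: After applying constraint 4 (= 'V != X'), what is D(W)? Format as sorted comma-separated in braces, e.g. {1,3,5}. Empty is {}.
Answer: {2,3,4}

Derivation:
Constraint 1 (U != V) on D(U)={2,3,4,5,6} D(V)={2,4,5,6}: no change
Constraint 2 (U != V) on D(U)={2,3,4,5,6} D(V)={2,4,5,6}: no change
Constraint 3 (U + W = X) on D(U)={2,3,4,5,6} D(W)={2,3,4,5,6} D(X)={2,5,6}: U {2,3,4,5,6}->{2,3,4}; W {2,3,4,5,6}->{2,3,4}; X {2,5,6}->{5,6}
Constraint 4 (V != X) on D(V)={2,4,5,6} D(X)={5,6}: no change
So after constraint 4: D(W) = {2,3,4}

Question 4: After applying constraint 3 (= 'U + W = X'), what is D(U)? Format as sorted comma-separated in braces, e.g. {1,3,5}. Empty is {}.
Answer: {2,3,4}

Derivation:
Constraint 1 (U != V) on D(U)={2,3,4,5,6} D(V)={2,4,5,6}: no change
Constraint 2 (U != V) on D(U)={2,3,4,5,6} D(V)={2,4,5,6}: no change
Constraint 3 (U + W = X) on D(U)={2,3,4,5,6} D(W)={2,3,4,5,6} D(X)={2,5,6}: U {2,3,4,5,6}->{2,3,4}; W {2,3,4,5,6}->{2,3,4}; X {2,5,6}->{5,6}
So after constraint 3: D(U) = {2,3,4}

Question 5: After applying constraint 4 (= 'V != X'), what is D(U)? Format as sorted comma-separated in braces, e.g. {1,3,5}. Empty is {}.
Constraint 1 (U != V) on D(U)={2,3,4,5,6} D(V)={2,4,5,6}: no change
Constraint 2 (U != V) on D(U)={2,3,4,5,6} D(V)={2,4,5,6}: no change
Constraint 3 (U + W = X) on D(U)={2,3,4,5,6} D(W)={2,3,4,5,6} D(X)={2,5,6}: U {2,3,4,5,6}->{2,3,4}; W {2,3,4,5,6}->{2,3,4}; X {2,5,6}->{5,6}
Constraint 4 (V != X) on D(V)={2,4,5,6} D(X)={5,6}: no change
So after constraint 4: D(U) = {2,3,4}

Answer: {2,3,4}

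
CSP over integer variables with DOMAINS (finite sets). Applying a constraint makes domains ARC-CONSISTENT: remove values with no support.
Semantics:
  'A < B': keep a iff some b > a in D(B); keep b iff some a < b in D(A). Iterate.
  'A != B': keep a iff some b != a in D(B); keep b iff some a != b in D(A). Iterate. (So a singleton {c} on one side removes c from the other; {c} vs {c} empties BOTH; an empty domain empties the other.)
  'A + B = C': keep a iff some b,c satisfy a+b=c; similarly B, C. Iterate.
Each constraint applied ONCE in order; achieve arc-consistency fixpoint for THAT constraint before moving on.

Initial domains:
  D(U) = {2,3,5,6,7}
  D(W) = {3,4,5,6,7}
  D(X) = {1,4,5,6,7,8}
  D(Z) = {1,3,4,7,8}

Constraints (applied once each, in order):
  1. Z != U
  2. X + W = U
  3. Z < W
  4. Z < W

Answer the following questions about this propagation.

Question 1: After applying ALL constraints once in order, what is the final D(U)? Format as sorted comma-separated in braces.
Answer: {5,6,7}

Derivation:
Constraint 1 (Z != U) on D(Z)={1,3,4,7,8} D(U)={2,3,5,6,7}: no change
Constraint 2 (X + W = U) on D(X)={1,4,5,6,7,8} D(W)={3,4,5,6,7} D(U)={2,3,5,6,7}: X {1,4,5,6,7,8}->{1,4}; W {3,4,5,6,7}->{3,4,5,6}; U {2,3,5,6,7}->{5,6,7}
Constraint 3 (Z < W) on D(Z)={1,3,4,7,8} D(W)={3,4,5,6}: Z {1,3,4,7,8}->{1,3,4}
Constraint 4 (Z < W) on D(Z)={1,3,4} D(W)={3,4,5,6}: no change
So after all 4 constraints: D(U) = {5,6,7}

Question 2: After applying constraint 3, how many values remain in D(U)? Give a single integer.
Constraint 1 (Z != U) on D(Z)={1,3,4,7,8} D(U)={2,3,5,6,7}: no change
Constraint 2 (X + W = U) on D(X)={1,4,5,6,7,8} D(W)={3,4,5,6,7} D(U)={2,3,5,6,7}: X {1,4,5,6,7,8}->{1,4}; W {3,4,5,6,7}->{3,4,5,6}; U {2,3,5,6,7}->{5,6,7}
Constraint 3 (Z < W) on D(Z)={1,3,4,7,8} D(W)={3,4,5,6}: Z {1,3,4,7,8}->{1,3,4}
So after constraint 3: D(U)={5,6,7}, size = 3

Answer: 3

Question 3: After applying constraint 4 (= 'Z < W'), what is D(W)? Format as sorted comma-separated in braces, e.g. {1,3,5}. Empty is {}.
Answer: {3,4,5,6}

Derivation:
Constraint 1 (Z != U) on D(Z)={1,3,4,7,8} D(U)={2,3,5,6,7}: no change
Constraint 2 (X + W = U) on D(X)={1,4,5,6,7,8} D(W)={3,4,5,6,7} D(U)={2,3,5,6,7}: X {1,4,5,6,7,8}->{1,4}; W {3,4,5,6,7}->{3,4,5,6}; U {2,3,5,6,7}->{5,6,7}
Constraint 3 (Z < W) on D(Z)={1,3,4,7,8} D(W)={3,4,5,6}: Z {1,3,4,7,8}->{1,3,4}
Constraint 4 (Z < W) on D(Z)={1,3,4} D(W)={3,4,5,6}: no change
So after constraint 4: D(W) = {3,4,5,6}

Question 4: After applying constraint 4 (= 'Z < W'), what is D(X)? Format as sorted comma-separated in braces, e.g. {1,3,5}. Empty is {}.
Constraint 1 (Z != U) on D(Z)={1,3,4,7,8} D(U)={2,3,5,6,7}: no change
Constraint 2 (X + W = U) on D(X)={1,4,5,6,7,8} D(W)={3,4,5,6,7} D(U)={2,3,5,6,7}: X {1,4,5,6,7,8}->{1,4}; W {3,4,5,6,7}->{3,4,5,6}; U {2,3,5,6,7}->{5,6,7}
Constraint 3 (Z < W) on D(Z)={1,3,4,7,8} D(W)={3,4,5,6}: Z {1,3,4,7,8}->{1,3,4}
Constraint 4 (Z < W) on D(Z)={1,3,4} D(W)={3,4,5,6}: no change
So after constraint 4: D(X) = {1,4}

Answer: {1,4}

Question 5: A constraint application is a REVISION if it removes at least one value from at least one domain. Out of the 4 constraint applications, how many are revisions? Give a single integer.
Constraint 1 (Z != U) on D(Z)={1,3,4,7,8} D(U)={2,3,5,6,7}: no change => not a revision
Constraint 2 (X + W = U) on D(X)={1,4,5,6,7,8} D(W)={3,4,5,6,7} D(U)={2,3,5,6,7}: X {1,4,5,6,7,8}->{1,4}; W {3,4,5,6,7}->{3,4,5,6}; U {2,3,5,6,7}->{5,6,7} => REVISION
Constraint 3 (Z < W) on D(Z)={1,3,4,7,8} D(W)={3,4,5,6}: Z {1,3,4,7,8}->{1,3,4} => REVISION
Constraint 4 (Z < W) on D(Z)={1,3,4} D(W)={3,4,5,6}: no change => not a revision
Total revisions = 2

Answer: 2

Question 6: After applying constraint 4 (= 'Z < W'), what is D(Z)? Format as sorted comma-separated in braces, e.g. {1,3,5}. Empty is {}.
Constraint 1 (Z != U) on D(Z)={1,3,4,7,8} D(U)={2,3,5,6,7}: no change
Constraint 2 (X + W = U) on D(X)={1,4,5,6,7,8} D(W)={3,4,5,6,7} D(U)={2,3,5,6,7}: X {1,4,5,6,7,8}->{1,4}; W {3,4,5,6,7}->{3,4,5,6}; U {2,3,5,6,7}->{5,6,7}
Constraint 3 (Z < W) on D(Z)={1,3,4,7,8} D(W)={3,4,5,6}: Z {1,3,4,7,8}->{1,3,4}
Constraint 4 (Z < W) on D(Z)={1,3,4} D(W)={3,4,5,6}: no change
So after constraint 4: D(Z) = {1,3,4}

Answer: {1,3,4}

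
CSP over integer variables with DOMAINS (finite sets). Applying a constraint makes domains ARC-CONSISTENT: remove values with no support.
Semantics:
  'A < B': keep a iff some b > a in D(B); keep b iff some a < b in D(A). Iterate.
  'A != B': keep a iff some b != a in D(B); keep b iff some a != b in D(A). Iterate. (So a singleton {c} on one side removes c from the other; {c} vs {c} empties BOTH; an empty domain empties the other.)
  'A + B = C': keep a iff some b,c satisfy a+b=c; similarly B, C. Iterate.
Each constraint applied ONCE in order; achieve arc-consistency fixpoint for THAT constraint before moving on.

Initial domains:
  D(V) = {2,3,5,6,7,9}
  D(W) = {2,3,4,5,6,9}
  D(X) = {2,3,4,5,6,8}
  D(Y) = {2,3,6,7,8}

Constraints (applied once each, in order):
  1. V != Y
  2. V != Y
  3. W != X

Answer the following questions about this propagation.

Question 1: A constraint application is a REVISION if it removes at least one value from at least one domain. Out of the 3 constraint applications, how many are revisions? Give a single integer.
Constraint 1 (V != Y) on D(V)={2,3,5,6,7,9} D(Y)={2,3,6,7,8}: no change => not a revision
Constraint 2 (V != Y) on D(V)={2,3,5,6,7,9} D(Y)={2,3,6,7,8}: no change => not a revision
Constraint 3 (W != X) on D(W)={2,3,4,5,6,9} D(X)={2,3,4,5,6,8}: no change => not a revision
Total revisions = 0

Answer: 0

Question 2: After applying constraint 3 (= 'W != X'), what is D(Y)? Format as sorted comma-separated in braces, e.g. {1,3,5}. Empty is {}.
Constraint 1 (V != Y) on D(V)={2,3,5,6,7,9} D(Y)={2,3,6,7,8}: no change
Constraint 2 (V != Y) on D(V)={2,3,5,6,7,9} D(Y)={2,3,6,7,8}: no change
Constraint 3 (W != X) on D(W)={2,3,4,5,6,9} D(X)={2,3,4,5,6,8}: no change
So after constraint 3: D(Y) = {2,3,6,7,8}

Answer: {2,3,6,7,8}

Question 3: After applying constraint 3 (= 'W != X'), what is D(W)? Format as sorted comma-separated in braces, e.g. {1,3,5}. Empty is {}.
Answer: {2,3,4,5,6,9}

Derivation:
Constraint 1 (V != Y) on D(V)={2,3,5,6,7,9} D(Y)={2,3,6,7,8}: no change
Constraint 2 (V != Y) on D(V)={2,3,5,6,7,9} D(Y)={2,3,6,7,8}: no change
Constraint 3 (W != X) on D(W)={2,3,4,5,6,9} D(X)={2,3,4,5,6,8}: no change
So after constraint 3: D(W) = {2,3,4,5,6,9}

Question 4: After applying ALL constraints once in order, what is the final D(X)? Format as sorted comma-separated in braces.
Constraint 1 (V != Y) on D(V)={2,3,5,6,7,9} D(Y)={2,3,6,7,8}: no change
Constraint 2 (V != Y) on D(V)={2,3,5,6,7,9} D(Y)={2,3,6,7,8}: no change
Constraint 3 (W != X) on D(W)={2,3,4,5,6,9} D(X)={2,3,4,5,6,8}: no change
So after all 3 constraints: D(X) = {2,3,4,5,6,8}

Answer: {2,3,4,5,6,8}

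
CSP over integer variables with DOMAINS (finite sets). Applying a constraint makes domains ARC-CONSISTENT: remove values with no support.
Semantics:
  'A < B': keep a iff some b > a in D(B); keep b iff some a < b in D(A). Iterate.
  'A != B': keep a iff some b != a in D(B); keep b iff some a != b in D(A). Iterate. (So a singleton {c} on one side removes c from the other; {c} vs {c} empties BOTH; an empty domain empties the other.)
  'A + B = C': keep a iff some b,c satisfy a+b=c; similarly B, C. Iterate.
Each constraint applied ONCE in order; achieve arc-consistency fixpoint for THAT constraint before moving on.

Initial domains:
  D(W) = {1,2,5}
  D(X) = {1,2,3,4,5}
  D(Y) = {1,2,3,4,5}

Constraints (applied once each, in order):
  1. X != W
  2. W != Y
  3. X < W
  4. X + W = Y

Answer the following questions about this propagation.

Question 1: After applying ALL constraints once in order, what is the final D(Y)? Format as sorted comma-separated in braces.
Constraint 1 (X != W) on D(X)={1,2,3,4,5} D(W)={1,2,5}: no change
Constraint 2 (W != Y) on D(W)={1,2,5} D(Y)={1,2,3,4,5}: no change
Constraint 3 (X < W) on D(X)={1,2,3,4,5} D(W)={1,2,5}: X {1,2,3,4,5}->{1,2,3,4}; W {1,2,5}->{2,5}
Constraint 4 (X + W = Y) on D(X)={1,2,3,4} D(W)={2,5} D(Y)={1,2,3,4,5}: X {1,2,3,4}->{1,2,3}; W {2,5}->{2}; Y {1,2,3,4,5}->{3,4,5}
So after all 4 constraints: D(Y) = {3,4,5}

Answer: {3,4,5}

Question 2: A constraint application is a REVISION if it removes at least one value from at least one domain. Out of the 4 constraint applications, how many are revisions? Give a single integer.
Constraint 1 (X != W) on D(X)={1,2,3,4,5} D(W)={1,2,5}: no change => not a revision
Constraint 2 (W != Y) on D(W)={1,2,5} D(Y)={1,2,3,4,5}: no change => not a revision
Constraint 3 (X < W) on D(X)={1,2,3,4,5} D(W)={1,2,5}: X {1,2,3,4,5}->{1,2,3,4}; W {1,2,5}->{2,5} => REVISION
Constraint 4 (X + W = Y) on D(X)={1,2,3,4} D(W)={2,5} D(Y)={1,2,3,4,5}: X {1,2,3,4}->{1,2,3}; W {2,5}->{2}; Y {1,2,3,4,5}->{3,4,5} => REVISION
Total revisions = 2

Answer: 2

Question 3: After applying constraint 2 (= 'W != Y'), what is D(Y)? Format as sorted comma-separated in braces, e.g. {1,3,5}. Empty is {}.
Answer: {1,2,3,4,5}

Derivation:
Constraint 1 (X != W) on D(X)={1,2,3,4,5} D(W)={1,2,5}: no change
Constraint 2 (W != Y) on D(W)={1,2,5} D(Y)={1,2,3,4,5}: no change
So after constraint 2: D(Y) = {1,2,3,4,5}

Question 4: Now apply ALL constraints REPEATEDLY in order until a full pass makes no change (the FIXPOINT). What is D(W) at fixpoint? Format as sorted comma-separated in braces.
pass 0 (initial): D(W)={1,2,5}
pass 1: W {1,2,5}->{2}; X {1,2,3,4,5}->{1,2,3}; Y {1,2,3,4,5}->{3,4,5}
pass 2: X {1,2,3}->{1}; Y {3,4,5}->{3}
pass 3: no change
Fixpoint after 3 passes: D(W) = {2}

Answer: {2}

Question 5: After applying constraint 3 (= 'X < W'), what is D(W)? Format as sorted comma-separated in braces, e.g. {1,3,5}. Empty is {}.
Constraint 1 (X != W) on D(X)={1,2,3,4,5} D(W)={1,2,5}: no change
Constraint 2 (W != Y) on D(W)={1,2,5} D(Y)={1,2,3,4,5}: no change
Constraint 3 (X < W) on D(X)={1,2,3,4,5} D(W)={1,2,5}: X {1,2,3,4,5}->{1,2,3,4}; W {1,2,5}->{2,5}
So after constraint 3: D(W) = {2,5}

Answer: {2,5}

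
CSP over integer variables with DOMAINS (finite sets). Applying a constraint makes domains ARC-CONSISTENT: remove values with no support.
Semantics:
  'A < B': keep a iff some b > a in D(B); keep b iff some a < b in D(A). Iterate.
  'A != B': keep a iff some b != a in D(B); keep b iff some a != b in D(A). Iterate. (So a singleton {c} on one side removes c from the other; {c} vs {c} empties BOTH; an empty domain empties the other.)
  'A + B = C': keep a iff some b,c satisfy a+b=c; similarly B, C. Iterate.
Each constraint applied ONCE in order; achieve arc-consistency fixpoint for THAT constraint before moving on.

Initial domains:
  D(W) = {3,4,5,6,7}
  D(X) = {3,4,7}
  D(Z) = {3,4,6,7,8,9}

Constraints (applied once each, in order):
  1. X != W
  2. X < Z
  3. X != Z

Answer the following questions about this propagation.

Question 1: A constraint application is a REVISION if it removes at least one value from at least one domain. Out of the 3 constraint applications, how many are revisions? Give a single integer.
Answer: 1

Derivation:
Constraint 1 (X != W) on D(X)={3,4,7} D(W)={3,4,5,6,7}: no change => not a revision
Constraint 2 (X < Z) on D(X)={3,4,7} D(Z)={3,4,6,7,8,9}: Z {3,4,6,7,8,9}->{4,6,7,8,9} => REVISION
Constraint 3 (X != Z) on D(X)={3,4,7} D(Z)={4,6,7,8,9}: no change => not a revision
Total revisions = 1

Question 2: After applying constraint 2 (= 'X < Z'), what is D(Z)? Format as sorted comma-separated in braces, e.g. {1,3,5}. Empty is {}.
Constraint 1 (X != W) on D(X)={3,4,7} D(W)={3,4,5,6,7}: no change
Constraint 2 (X < Z) on D(X)={3,4,7} D(Z)={3,4,6,7,8,9}: Z {3,4,6,7,8,9}->{4,6,7,8,9}
So after constraint 2: D(Z) = {4,6,7,8,9}

Answer: {4,6,7,8,9}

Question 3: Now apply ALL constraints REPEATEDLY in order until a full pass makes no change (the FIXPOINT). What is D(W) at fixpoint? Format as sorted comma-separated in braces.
pass 0 (initial): D(W)={3,4,5,6,7}
pass 1: Z {3,4,6,7,8,9}->{4,6,7,8,9}
pass 2: no change
Fixpoint after 2 passes: D(W) = {3,4,5,6,7}

Answer: {3,4,5,6,7}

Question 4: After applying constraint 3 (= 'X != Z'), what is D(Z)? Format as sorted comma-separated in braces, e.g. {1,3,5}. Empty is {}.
Constraint 1 (X != W) on D(X)={3,4,7} D(W)={3,4,5,6,7}: no change
Constraint 2 (X < Z) on D(X)={3,4,7} D(Z)={3,4,6,7,8,9}: Z {3,4,6,7,8,9}->{4,6,7,8,9}
Constraint 3 (X != Z) on D(X)={3,4,7} D(Z)={4,6,7,8,9}: no change
So after constraint 3: D(Z) = {4,6,7,8,9}

Answer: {4,6,7,8,9}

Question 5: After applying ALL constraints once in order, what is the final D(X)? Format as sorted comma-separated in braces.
Constraint 1 (X != W) on D(X)={3,4,7} D(W)={3,4,5,6,7}: no change
Constraint 2 (X < Z) on D(X)={3,4,7} D(Z)={3,4,6,7,8,9}: Z {3,4,6,7,8,9}->{4,6,7,8,9}
Constraint 3 (X != Z) on D(X)={3,4,7} D(Z)={4,6,7,8,9}: no change
So after all 3 constraints: D(X) = {3,4,7}

Answer: {3,4,7}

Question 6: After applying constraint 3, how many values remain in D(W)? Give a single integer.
Constraint 1 (X != W) on D(X)={3,4,7} D(W)={3,4,5,6,7}: no change
Constraint 2 (X < Z) on D(X)={3,4,7} D(Z)={3,4,6,7,8,9}: Z {3,4,6,7,8,9}->{4,6,7,8,9}
Constraint 3 (X != Z) on D(X)={3,4,7} D(Z)={4,6,7,8,9}: no change
So after constraint 3: D(W)={3,4,5,6,7}, size = 5

Answer: 5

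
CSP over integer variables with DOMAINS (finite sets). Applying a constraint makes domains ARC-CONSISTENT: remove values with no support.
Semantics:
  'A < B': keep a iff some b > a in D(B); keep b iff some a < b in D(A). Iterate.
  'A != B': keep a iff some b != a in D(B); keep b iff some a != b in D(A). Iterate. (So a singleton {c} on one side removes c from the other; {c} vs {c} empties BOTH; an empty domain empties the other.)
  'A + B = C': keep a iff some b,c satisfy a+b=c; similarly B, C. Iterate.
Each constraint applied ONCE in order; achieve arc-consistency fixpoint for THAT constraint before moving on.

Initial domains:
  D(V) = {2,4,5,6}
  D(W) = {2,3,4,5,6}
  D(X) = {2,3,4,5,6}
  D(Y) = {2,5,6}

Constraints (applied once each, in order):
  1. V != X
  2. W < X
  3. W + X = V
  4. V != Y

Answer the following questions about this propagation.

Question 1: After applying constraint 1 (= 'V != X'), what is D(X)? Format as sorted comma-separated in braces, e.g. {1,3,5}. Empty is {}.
Answer: {2,3,4,5,6}

Derivation:
Constraint 1 (V != X) on D(V)={2,4,5,6} D(X)={2,3,4,5,6}: no change
So after constraint 1: D(X) = {2,3,4,5,6}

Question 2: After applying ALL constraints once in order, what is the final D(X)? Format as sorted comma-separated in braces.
Constraint 1 (V != X) on D(V)={2,4,5,6} D(X)={2,3,4,5,6}: no change
Constraint 2 (W < X) on D(W)={2,3,4,5,6} D(X)={2,3,4,5,6}: W {2,3,4,5,6}->{2,3,4,5}; X {2,3,4,5,6}->{3,4,5,6}
Constraint 3 (W + X = V) on D(W)={2,3,4,5} D(X)={3,4,5,6} D(V)={2,4,5,6}: W {2,3,4,5}->{2,3}; X {3,4,5,6}->{3,4}; V {2,4,5,6}->{5,6}
Constraint 4 (V != Y) on D(V)={5,6} D(Y)={2,5,6}: no change
So after all 4 constraints: D(X) = {3,4}

Answer: {3,4}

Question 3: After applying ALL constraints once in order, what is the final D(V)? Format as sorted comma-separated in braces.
Answer: {5,6}

Derivation:
Constraint 1 (V != X) on D(V)={2,4,5,6} D(X)={2,3,4,5,6}: no change
Constraint 2 (W < X) on D(W)={2,3,4,5,6} D(X)={2,3,4,5,6}: W {2,3,4,5,6}->{2,3,4,5}; X {2,3,4,5,6}->{3,4,5,6}
Constraint 3 (W + X = V) on D(W)={2,3,4,5} D(X)={3,4,5,6} D(V)={2,4,5,6}: W {2,3,4,5}->{2,3}; X {3,4,5,6}->{3,4}; V {2,4,5,6}->{5,6}
Constraint 4 (V != Y) on D(V)={5,6} D(Y)={2,5,6}: no change
So after all 4 constraints: D(V) = {5,6}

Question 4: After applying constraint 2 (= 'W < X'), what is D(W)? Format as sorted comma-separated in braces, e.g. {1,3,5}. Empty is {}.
Answer: {2,3,4,5}

Derivation:
Constraint 1 (V != X) on D(V)={2,4,5,6} D(X)={2,3,4,5,6}: no change
Constraint 2 (W < X) on D(W)={2,3,4,5,6} D(X)={2,3,4,5,6}: W {2,3,4,5,6}->{2,3,4,5}; X {2,3,4,5,6}->{3,4,5,6}
So after constraint 2: D(W) = {2,3,4,5}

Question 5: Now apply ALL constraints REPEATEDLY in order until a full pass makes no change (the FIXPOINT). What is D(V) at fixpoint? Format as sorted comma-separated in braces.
Answer: {5,6}

Derivation:
pass 0 (initial): D(V)={2,4,5,6}
pass 1: V {2,4,5,6}->{5,6}; W {2,3,4,5,6}->{2,3}; X {2,3,4,5,6}->{3,4}
pass 2: no change
Fixpoint after 2 passes: D(V) = {5,6}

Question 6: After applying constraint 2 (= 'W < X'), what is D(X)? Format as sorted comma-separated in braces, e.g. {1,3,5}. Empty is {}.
Answer: {3,4,5,6}

Derivation:
Constraint 1 (V != X) on D(V)={2,4,5,6} D(X)={2,3,4,5,6}: no change
Constraint 2 (W < X) on D(W)={2,3,4,5,6} D(X)={2,3,4,5,6}: W {2,3,4,5,6}->{2,3,4,5}; X {2,3,4,5,6}->{3,4,5,6}
So after constraint 2: D(X) = {3,4,5,6}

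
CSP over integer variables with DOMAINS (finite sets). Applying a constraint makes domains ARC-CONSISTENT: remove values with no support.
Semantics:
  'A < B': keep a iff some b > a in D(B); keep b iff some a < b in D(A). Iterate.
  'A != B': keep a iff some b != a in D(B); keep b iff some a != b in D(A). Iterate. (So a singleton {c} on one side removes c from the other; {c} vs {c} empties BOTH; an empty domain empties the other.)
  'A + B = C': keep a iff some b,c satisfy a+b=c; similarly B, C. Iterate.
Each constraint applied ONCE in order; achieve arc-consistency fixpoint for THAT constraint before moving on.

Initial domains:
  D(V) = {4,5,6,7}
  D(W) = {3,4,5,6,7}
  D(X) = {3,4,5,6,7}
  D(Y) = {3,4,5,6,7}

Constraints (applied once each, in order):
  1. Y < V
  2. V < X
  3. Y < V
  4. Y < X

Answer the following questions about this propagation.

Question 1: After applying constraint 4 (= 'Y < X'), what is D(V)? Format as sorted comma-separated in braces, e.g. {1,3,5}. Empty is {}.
Constraint 1 (Y < V) on D(Y)={3,4,5,6,7} D(V)={4,5,6,7}: Y {3,4,5,6,7}->{3,4,5,6}
Constraint 2 (V < X) on D(V)={4,5,6,7} D(X)={3,4,5,6,7}: V {4,5,6,7}->{4,5,6}; X {3,4,5,6,7}->{5,6,7}
Constraint 3 (Y < V) on D(Y)={3,4,5,6} D(V)={4,5,6}: Y {3,4,5,6}->{3,4,5}
Constraint 4 (Y < X) on D(Y)={3,4,5} D(X)={5,6,7}: no change
So after constraint 4: D(V) = {4,5,6}

Answer: {4,5,6}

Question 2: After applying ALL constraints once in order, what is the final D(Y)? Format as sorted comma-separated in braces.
Constraint 1 (Y < V) on D(Y)={3,4,5,6,7} D(V)={4,5,6,7}: Y {3,4,5,6,7}->{3,4,5,6}
Constraint 2 (V < X) on D(V)={4,5,6,7} D(X)={3,4,5,6,7}: V {4,5,6,7}->{4,5,6}; X {3,4,5,6,7}->{5,6,7}
Constraint 3 (Y < V) on D(Y)={3,4,5,6} D(V)={4,5,6}: Y {3,4,5,6}->{3,4,5}
Constraint 4 (Y < X) on D(Y)={3,4,5} D(X)={5,6,7}: no change
So after all 4 constraints: D(Y) = {3,4,5}

Answer: {3,4,5}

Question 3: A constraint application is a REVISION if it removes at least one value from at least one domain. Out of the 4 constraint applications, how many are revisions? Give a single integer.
Answer: 3

Derivation:
Constraint 1 (Y < V) on D(Y)={3,4,5,6,7} D(V)={4,5,6,7}: Y {3,4,5,6,7}->{3,4,5,6} => REVISION
Constraint 2 (V < X) on D(V)={4,5,6,7} D(X)={3,4,5,6,7}: V {4,5,6,7}->{4,5,6}; X {3,4,5,6,7}->{5,6,7} => REVISION
Constraint 3 (Y < V) on D(Y)={3,4,5,6} D(V)={4,5,6}: Y {3,4,5,6}->{3,4,5} => REVISION
Constraint 4 (Y < X) on D(Y)={3,4,5} D(X)={5,6,7}: no change => not a revision
Total revisions = 3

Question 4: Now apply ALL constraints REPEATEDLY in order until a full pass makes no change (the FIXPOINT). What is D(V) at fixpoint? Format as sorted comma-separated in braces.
pass 0 (initial): D(V)={4,5,6,7}
pass 1: V {4,5,6,7}->{4,5,6}; X {3,4,5,6,7}->{5,6,7}; Y {3,4,5,6,7}->{3,4,5}
pass 2: no change
Fixpoint after 2 passes: D(V) = {4,5,6}

Answer: {4,5,6}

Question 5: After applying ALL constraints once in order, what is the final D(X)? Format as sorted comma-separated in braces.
Answer: {5,6,7}

Derivation:
Constraint 1 (Y < V) on D(Y)={3,4,5,6,7} D(V)={4,5,6,7}: Y {3,4,5,6,7}->{3,4,5,6}
Constraint 2 (V < X) on D(V)={4,5,6,7} D(X)={3,4,5,6,7}: V {4,5,6,7}->{4,5,6}; X {3,4,5,6,7}->{5,6,7}
Constraint 3 (Y < V) on D(Y)={3,4,5,6} D(V)={4,5,6}: Y {3,4,5,6}->{3,4,5}
Constraint 4 (Y < X) on D(Y)={3,4,5} D(X)={5,6,7}: no change
So after all 4 constraints: D(X) = {5,6,7}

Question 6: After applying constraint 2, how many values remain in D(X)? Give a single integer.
Constraint 1 (Y < V) on D(Y)={3,4,5,6,7} D(V)={4,5,6,7}: Y {3,4,5,6,7}->{3,4,5,6}
Constraint 2 (V < X) on D(V)={4,5,6,7} D(X)={3,4,5,6,7}: V {4,5,6,7}->{4,5,6}; X {3,4,5,6,7}->{5,6,7}
So after constraint 2: D(X)={5,6,7}, size = 3

Answer: 3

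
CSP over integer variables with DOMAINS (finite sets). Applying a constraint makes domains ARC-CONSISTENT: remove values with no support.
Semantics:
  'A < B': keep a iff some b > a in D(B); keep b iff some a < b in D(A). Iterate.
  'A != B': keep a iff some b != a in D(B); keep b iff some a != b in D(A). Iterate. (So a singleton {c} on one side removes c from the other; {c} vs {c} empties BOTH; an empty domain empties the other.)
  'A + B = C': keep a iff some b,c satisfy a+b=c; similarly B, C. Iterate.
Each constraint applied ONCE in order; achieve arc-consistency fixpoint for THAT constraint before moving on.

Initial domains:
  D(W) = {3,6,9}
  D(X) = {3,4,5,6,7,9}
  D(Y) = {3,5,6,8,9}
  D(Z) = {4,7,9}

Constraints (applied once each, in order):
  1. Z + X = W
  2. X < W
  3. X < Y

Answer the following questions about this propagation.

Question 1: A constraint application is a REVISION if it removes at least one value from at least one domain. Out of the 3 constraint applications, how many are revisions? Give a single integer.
Answer: 2

Derivation:
Constraint 1 (Z + X = W) on D(Z)={4,7,9} D(X)={3,4,5,6,7,9} D(W)={3,6,9}: Z {4,7,9}->{4}; X {3,4,5,6,7,9}->{5}; W {3,6,9}->{9} => REVISION
Constraint 2 (X < W) on D(X)={5} D(W)={9}: no change => not a revision
Constraint 3 (X < Y) on D(X)={5} D(Y)={3,5,6,8,9}: Y {3,5,6,8,9}->{6,8,9} => REVISION
Total revisions = 2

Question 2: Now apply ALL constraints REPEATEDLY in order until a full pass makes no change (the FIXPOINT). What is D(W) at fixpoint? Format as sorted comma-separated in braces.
pass 0 (initial): D(W)={3,6,9}
pass 1: W {3,6,9}->{9}; X {3,4,5,6,7,9}->{5}; Y {3,5,6,8,9}->{6,8,9}; Z {4,7,9}->{4}
pass 2: no change
Fixpoint after 2 passes: D(W) = {9}

Answer: {9}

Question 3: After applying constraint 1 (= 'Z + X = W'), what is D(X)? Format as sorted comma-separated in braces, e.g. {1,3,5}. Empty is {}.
Answer: {5}

Derivation:
Constraint 1 (Z + X = W) on D(Z)={4,7,9} D(X)={3,4,5,6,7,9} D(W)={3,6,9}: Z {4,7,9}->{4}; X {3,4,5,6,7,9}->{5}; W {3,6,9}->{9}
So after constraint 1: D(X) = {5}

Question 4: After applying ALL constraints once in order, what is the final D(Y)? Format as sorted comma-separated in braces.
Constraint 1 (Z + X = W) on D(Z)={4,7,9} D(X)={3,4,5,6,7,9} D(W)={3,6,9}: Z {4,7,9}->{4}; X {3,4,5,6,7,9}->{5}; W {3,6,9}->{9}
Constraint 2 (X < W) on D(X)={5} D(W)={9}: no change
Constraint 3 (X < Y) on D(X)={5} D(Y)={3,5,6,8,9}: Y {3,5,6,8,9}->{6,8,9}
So after all 3 constraints: D(Y) = {6,8,9}

Answer: {6,8,9}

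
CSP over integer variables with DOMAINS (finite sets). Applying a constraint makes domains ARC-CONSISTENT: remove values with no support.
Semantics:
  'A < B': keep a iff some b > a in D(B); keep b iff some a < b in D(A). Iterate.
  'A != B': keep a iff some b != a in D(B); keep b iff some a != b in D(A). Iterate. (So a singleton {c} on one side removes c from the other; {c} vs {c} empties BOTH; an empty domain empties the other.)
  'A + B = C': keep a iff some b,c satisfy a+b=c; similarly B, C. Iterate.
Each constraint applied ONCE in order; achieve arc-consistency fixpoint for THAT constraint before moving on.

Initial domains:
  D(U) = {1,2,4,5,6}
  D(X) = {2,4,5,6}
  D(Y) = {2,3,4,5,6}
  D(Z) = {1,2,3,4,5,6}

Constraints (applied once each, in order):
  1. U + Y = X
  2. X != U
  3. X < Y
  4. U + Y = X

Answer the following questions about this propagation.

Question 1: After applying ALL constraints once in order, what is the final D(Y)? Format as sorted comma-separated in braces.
Answer: {}

Derivation:
Constraint 1 (U + Y = X) on D(U)={1,2,4,5,6} D(Y)={2,3,4,5,6} D(X)={2,4,5,6}: U {1,2,4,5,6}->{1,2,4}; Y {2,3,4,5,6}->{2,3,4,5}; X {2,4,5,6}->{4,5,6}
Constraint 2 (X != U) on D(X)={4,5,6} D(U)={1,2,4}: no change
Constraint 3 (X < Y) on D(X)={4,5,6} D(Y)={2,3,4,5}: X {4,5,6}->{4}; Y {2,3,4,5}->{5}
Constraint 4 (U + Y = X) on D(U)={1,2,4} D(Y)={5} D(X)={4}: U {1,2,4}->{}; Y {5}->{}; X {4}->{}
So after all 4 constraints: D(Y) = {}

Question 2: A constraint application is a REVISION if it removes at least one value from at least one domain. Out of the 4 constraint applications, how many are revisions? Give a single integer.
Answer: 3

Derivation:
Constraint 1 (U + Y = X) on D(U)={1,2,4,5,6} D(Y)={2,3,4,5,6} D(X)={2,4,5,6}: U {1,2,4,5,6}->{1,2,4}; Y {2,3,4,5,6}->{2,3,4,5}; X {2,4,5,6}->{4,5,6} => REVISION
Constraint 2 (X != U) on D(X)={4,5,6} D(U)={1,2,4}: no change => not a revision
Constraint 3 (X < Y) on D(X)={4,5,6} D(Y)={2,3,4,5}: X {4,5,6}->{4}; Y {2,3,4,5}->{5} => REVISION
Constraint 4 (U + Y = X) on D(U)={1,2,4} D(Y)={5} D(X)={4}: U {1,2,4}->{}; Y {5}->{}; X {4}->{} => REVISION
Total revisions = 3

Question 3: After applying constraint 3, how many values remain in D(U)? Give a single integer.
Constraint 1 (U + Y = X) on D(U)={1,2,4,5,6} D(Y)={2,3,4,5,6} D(X)={2,4,5,6}: U {1,2,4,5,6}->{1,2,4}; Y {2,3,4,5,6}->{2,3,4,5}; X {2,4,5,6}->{4,5,6}
Constraint 2 (X != U) on D(X)={4,5,6} D(U)={1,2,4}: no change
Constraint 3 (X < Y) on D(X)={4,5,6} D(Y)={2,3,4,5}: X {4,5,6}->{4}; Y {2,3,4,5}->{5}
So after constraint 3: D(U)={1,2,4}, size = 3

Answer: 3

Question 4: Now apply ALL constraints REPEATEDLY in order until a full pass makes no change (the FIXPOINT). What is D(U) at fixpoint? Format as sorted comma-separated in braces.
Answer: {}

Derivation:
pass 0 (initial): D(U)={1,2,4,5,6}
pass 1: U {1,2,4,5,6}->{}; X {2,4,5,6}->{}; Y {2,3,4,5,6}->{}
pass 2: no change
Fixpoint after 2 passes: D(U) = {}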